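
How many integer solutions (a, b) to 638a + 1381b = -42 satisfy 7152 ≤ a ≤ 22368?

gcd(1381, 638):
  1381 = 2·638 + 105
  638 = 6·105 + 8
  105 = 13·8 + 1
  8 = 8·1
so gcd(1381, 638) = 1.
Back-substitute for Bézout coefficients:
  1 = 105 - 13·8
  ... = 638·(-171) + 1381·(79)
Scale by -42: particular solution (7182, -3318); reduce a mod 1381: (277, -128).
General solution: a = 277 + 1381t, b = -128 - 638t for integer t.
7152 ≤ 277 + 1381t ≤ 22368 gives t ∈ [5, 15], which is 11 values.

11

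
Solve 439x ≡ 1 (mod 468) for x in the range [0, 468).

355

gcd(468, 439) = 1.
By Bézout, 439·(-113) + 468·(106) = 1.
So 439·-113 ≡ 1 (mod 468), and -113 mod 468 = 355.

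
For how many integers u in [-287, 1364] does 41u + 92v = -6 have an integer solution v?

gcd(92, 41) = 1.
By Bézout, 41*(9) + 92*(-4) = 1.
Particular solution: (38, -17).
General solution: u = 38 + 92t, v = -17 - 41t for integer t.
-287 ≤ 38 + 92t ≤ 1364 gives t ∈ [-3, 14], which is 18 values.

18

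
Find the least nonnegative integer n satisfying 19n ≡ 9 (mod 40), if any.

11

gcd(40, 19) = 1.
1 divides 9, so solutions exist.
By Bézout, 19*(19) + 40*(-9) = 1.
So 19*(19) ≡ 1 (mod 40); multiply by 9: n ≡ 171 (mod 40).
Smallest nonnegative: n = 171 mod 40 = 11.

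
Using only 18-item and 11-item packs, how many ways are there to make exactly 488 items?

2

Need nonnegative integers with 18j + 11k = 488.
gcd(18, 11) = 1, and 18·(-3) + 11·(5) = 1.
So (j₀, k₀) = (-1464, 2440); general j = -1464 + 11t, k = 2440 - 18t.
j ≥ 0 ⇒ t ≥ 134; k ≥ 0 ⇒ t ≤ 135. That's 2 values of t.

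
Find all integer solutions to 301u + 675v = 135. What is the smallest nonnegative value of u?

gcd(675, 301):
  675 = 2×301 + 73
  301 = 4×73 + 9
  73 = 8×9 + 1
  9 = 9×1
so gcd(675, 301) = 1.
1 divides 135, so solutions exist.
Back-substitute for Bézout coefficients:
  1 = 73 - 8×9
  ... = 301×(-74) + 675×(33)
Scale by 135/1 = 135: (u₀, v₀) = (-9990, 4455).
General solution: u = -9990 + 675t, v = 4455 - 301t for integer t.
u ≥ 0: smallest is -9990 mod 675 = 135 (at t = 15), with v = -60.

135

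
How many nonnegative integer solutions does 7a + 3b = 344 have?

16

gcd(7, 3) = 1.
By Bézout, 7×(1) + 3×(-2) = 1.
One solution: (2, 110).
General: a = 2 + 3t, b = 110 - 7t.
a ≥ 0 ⇒ t ≥ 0; b ≥ 0 ⇒ t ≤ 15. So t ∈ [0, 15]: 16 solutions.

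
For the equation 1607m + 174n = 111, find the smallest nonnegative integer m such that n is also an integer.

gcd(1607, 174):
  1607 = 9·174 + 41
  174 = 4·41 + 10
  41 = 4·10 + 1
  10 = 10·1
so gcd(1607, 174) = 1.
1 divides 111, so solutions exist.
Back-substitute for Bézout coefficients:
  1 = 41 - 4·10
  ... = 1607·(17) + 174·(-157)
Scale by 111/1 = 111: (m₀, n₀) = (1887, -17427).
General solution: m = 1887 + 174t, n = -17427 - 1607t for integer t.
m ≥ 0: smallest is 1887 mod 174 = 147 (at t = -10), with n = -1357.

147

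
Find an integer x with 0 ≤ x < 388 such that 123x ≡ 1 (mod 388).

gcd(388, 123) = 1  (388 = 3*123 + 19, 123 = 6*19 + 9, 19 = 2*9 + 1, 9 = 9*1).
Back-substituting, 123*(-41) + 388*(13) = 1.
So 123*-41 ≡ 1 (mod 388), and -41 mod 388 = 347.

347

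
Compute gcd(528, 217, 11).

gcd(528, 217) = 1  (528 = 2·217 + 94, 217 = 2·94 + 29, 94 = 3·29 + 7, 29 = 4·7 + 1, 7 = 7·1).
gcd(1, 11) = 1.

1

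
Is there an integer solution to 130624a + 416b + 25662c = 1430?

gcd(130624, 416) = 416.
gcd(416, 25662) = 26.
26 divides 1430, so integer solutions exist.

yes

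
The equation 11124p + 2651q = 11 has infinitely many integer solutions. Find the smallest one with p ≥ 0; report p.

2442

gcd(11124, 2651):
  11124 = 4·2651 + 520
  2651 = 5·520 + 51
  520 = 10·51 + 10
  51 = 5·10 + 1
  10 = 10·1
so gcd(11124, 2651) = 1.
1 divides 11, so solutions exist.
Back-substitute for Bézout coefficients:
  1 = 51 - 5·10
  ... = 11124·(-260) + 2651·(1091)
Scale by 11/1 = 11: (p₀, q₀) = (-2860, 12001).
General solution: p = -2860 + 2651t, q = 12001 - 11124t for integer t.
p ≥ 0: smallest is -2860 mod 2651 = 2442 (at t = 2), with q = -10247.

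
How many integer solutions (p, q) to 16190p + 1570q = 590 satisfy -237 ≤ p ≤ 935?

gcd(16190, 1570) = 10.
By Bézout, 16190*(-16) + 1570*(165) = 10.
Particular solution: (155, -1598).
General solution: p = 155 + 157t, q = -1598 - 1619t for integer t.
-237 ≤ 155 + 157t ≤ 935 gives t ∈ [-2, 4], which is 7 values.

7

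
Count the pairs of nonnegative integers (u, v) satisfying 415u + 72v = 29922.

gcd(415, 72) = 1.
By Bézout, 415×(-17) + 72×(98) = 1.
One solution: (6, 381).
General: u = 6 + 72t, v = 381 - 415t.
u ≥ 0 ⇒ t ≥ 0; v ≥ 0 ⇒ t ≤ 0. So t ∈ [0, 0]: 1 solution.

1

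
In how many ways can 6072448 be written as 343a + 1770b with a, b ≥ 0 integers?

gcd(1770, 343) = 1  (1770 = 5*343 + 55, 343 = 6*55 + 13, 55 = 4*13 + 3, 13 = 4*3 + 1, 3 = 3*1).
Back-substituting, 343*(547) + 1770*(-106) = 1.
Scale by 6072448: one solution is (3321629056, -643679488). Reduce a mod 1770: (1036, 3230).
General: a = 1036 + 1770t, b = 3230 - 343t.
a ≥ 0 ⇒ t ≥ 0; b ≥ 0 ⇒ t ≤ 9. So t ∈ [0, 9]: 10 solutions.

10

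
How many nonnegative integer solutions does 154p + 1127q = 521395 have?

21

gcd(1127, 154) = 7.
By Bézout, 154×(22) + 1127×(-3) = 7.
One solution: (12, 461).
General: p = 12 + 161t, q = 461 - 22t.
p ≥ 0 ⇒ t ≥ 0; q ≥ 0 ⇒ t ≤ 20. So t ∈ [0, 20]: 21 solutions.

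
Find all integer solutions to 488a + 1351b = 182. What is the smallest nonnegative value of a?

770

gcd(1351, 488):
  1351 = 2×488 + 375
  488 = 1×375 + 113
  375 = 3×113 + 36
  113 = 3×36 + 5
  36 = 7×5 + 1
  5 = 5×1
so gcd(1351, 488) = 1.
1 divides 182, so solutions exist.
Back-substitute for Bézout coefficients:
  1 = 36 - 7×5
  ... = 488×(-263) + 1351×(95)
Scale by 182/1 = 182: (a₀, b₀) = (-47866, 17290).
General solution: a = -47866 + 1351t, b = 17290 - 488t for integer t.
a ≥ 0: smallest is -47866 mod 1351 = 770 (at t = 36), with b = -278.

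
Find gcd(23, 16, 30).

1

gcd(23, 16) = 1  (23 = 1·16 + 7, 16 = 2·7 + 2, 7 = 3·2 + 1, 2 = 2·1).
gcd(1, 30) = 1.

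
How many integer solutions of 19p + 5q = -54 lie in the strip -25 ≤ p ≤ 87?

gcd(19, 5) = 1.
By Bézout, 19×(-1) + 5×(4) = 1.
Particular solution: (4, -26).
General solution: p = 4 + 5t, q = -26 - 19t for integer t.
-25 ≤ 4 + 5t ≤ 87 gives t ∈ [-5, 16], which is 22 values.

22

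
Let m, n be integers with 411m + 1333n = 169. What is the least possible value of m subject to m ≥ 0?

gcd(1333, 411) = 1  (1333 = 3·411 + 100, 411 = 4·100 + 11, 100 = 9·11 + 1, 11 = 11·1).
1 divides 169, so solutions exist.
Back-substituting, 411·(-120) + 1333·(37) = 1.
Scale by 169/1 = 169: (m₀, n₀) = (-20280, 6253).
General solution: m = -20280 + 1333t, n = 6253 - 411t for integer t.
m ≥ 0: smallest is -20280 mod 1333 = 1048 (at t = 16), with n = -323.

1048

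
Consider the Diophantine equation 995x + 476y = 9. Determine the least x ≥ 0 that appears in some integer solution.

gcd(995, 476):
  995 = 2×476 + 43
  476 = 11×43 + 3
  43 = 14×3 + 1
  3 = 3×1
so gcd(995, 476) = 1.
1 divides 9, so solutions exist.
Back-substitute for Bézout coefficients:
  1 = 43 - 14×3
  ... = 995×(155) + 476×(-324)
Scale by 9/1 = 9: (x₀, y₀) = (1395, -2916).
General solution: x = 1395 + 476t, y = -2916 - 995t for integer t.
x ≥ 0: smallest is 1395 mod 476 = 443 (at t = -2), with y = -926.

443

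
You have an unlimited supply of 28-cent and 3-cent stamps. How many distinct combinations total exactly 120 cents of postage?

Need nonnegative integers with 28j + 3k = 120.
gcd(28, 3) = 1, and 28·(1) + 3·(-9) = 1.
So (j₀, k₀) = (120, -1080); general j = 120 + 3t, k = -1080 - 28t.
j ≥ 0 ⇒ t ≥ -40; k ≥ 0 ⇒ t ≤ -39. That's 2 values of t.

2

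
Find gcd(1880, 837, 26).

1

gcd(1880, 837):
  1880 = 2·837 + 206
  837 = 4·206 + 13
  206 = 15·13 + 11
  13 = 1·11 + 2
  11 = 5·2 + 1
  2 = 2·1
so gcd(1880, 837) = 1.
gcd(1, 26) = 1.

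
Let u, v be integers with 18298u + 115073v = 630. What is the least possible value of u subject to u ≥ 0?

gcd(115073, 18298):
  115073 = 6×18298 + 5285
  18298 = 3×5285 + 2443
  5285 = 2×2443 + 399
  2443 = 6×399 + 49
  399 = 8×49 + 7
  49 = 7×7
so gcd(115073, 18298) = 7.
7 divides 630, so solutions exist.
Back-substitute for Bézout coefficients:
  7 = 399 - 8×49
  ... = 18298×(-2308) + 115073×(367)
Scale by 630/7 = 90: (u₀, v₀) = (-207720, 33030).
General solution: u = -207720 + 16439t, v = 33030 - 2614t for integer t.
u ≥ 0: smallest is -207720 mod 16439 = 5987 (at t = 13), with v = -952.

5987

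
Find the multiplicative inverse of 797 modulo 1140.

113

gcd(1140, 797):
  1140 = 1*797 + 343
  797 = 2*343 + 111
  343 = 3*111 + 10
  111 = 11*10 + 1
  10 = 10*1
so gcd(1140, 797) = 1.
Back-substitute for Bézout coefficients:
  1 = 111 - 11*10
  ... = 797*(113) + 1140*(-79)
So 797*113 ≡ 1 (mod 1140), and 113 mod 1140 = 113.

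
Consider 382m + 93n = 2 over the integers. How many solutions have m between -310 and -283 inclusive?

0

gcd(382, 93) = 1.
By Bézout, 382×(28) + 93×(-115) = 1.
Particular solution: (56, -230).
General solution: m = 56 + 93t, n = -230 - 382t for integer t.
-310 ≤ 56 + 93t ≤ -283 gives t ∈ [-3, -4], which is 0 values.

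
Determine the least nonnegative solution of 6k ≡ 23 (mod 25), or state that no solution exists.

8

gcd(25, 6):
  25 = 4·6 + 1
  6 = 6·1
so gcd(25, 6) = 1.
1 divides 23, so solutions exist.
Back-substitute for Bézout coefficients:
  1 = 25 - 4·6
  ... = 6·(-4) + 25·(1)
So 6·(-4) ≡ 1 (mod 25); multiply by 23: k ≡ -92 (mod 25).
Smallest nonnegative: k = -92 mod 25 = 8.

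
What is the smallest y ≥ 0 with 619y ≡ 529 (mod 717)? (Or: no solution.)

gcd(717, 619):
  717 = 1*619 + 98
  619 = 6*98 + 31
  98 = 3*31 + 5
  31 = 6*5 + 1
  5 = 5*1
so gcd(717, 619) = 1.
1 divides 529, so solutions exist.
Back-substitute for Bézout coefficients:
  1 = 31 - 6*5
  ... = 619*(139) + 717*(-120)
So 619*(139) ≡ 1 (mod 717); multiply by 529: y ≡ 73531 (mod 717).
Smallest nonnegative: y = 73531 mod 717 = 397.

397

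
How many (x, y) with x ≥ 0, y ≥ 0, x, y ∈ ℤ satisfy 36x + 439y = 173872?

11

gcd(439, 36) = 1.
By Bézout, 36×(61) + 439×(-5) = 1.
One solution: (391, 364).
General: x = 391 + 439t, y = 364 - 36t.
x ≥ 0 ⇒ t ≥ 0; y ≥ 0 ⇒ t ≤ 10. So t ∈ [0, 10]: 11 solutions.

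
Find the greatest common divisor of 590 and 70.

gcd(590, 70):
  590 = 8·70 + 30
  70 = 2·30 + 10
  30 = 3·10
so gcd(590, 70) = 10.

10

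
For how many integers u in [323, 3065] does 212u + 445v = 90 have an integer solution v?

6

gcd(445, 212) = 1  (445 = 2·212 + 21, 212 = 10·21 + 2, 21 = 10·2 + 1, 2 = 2·1).
Back-substituting, 212·(-212) + 445·(101) = 1.
Scale by 90: particular solution (-19080, 9090); reduce u mod 445: (55, -26).
General solution: u = 55 + 445t, v = -26 - 212t for integer t.
323 ≤ 55 + 445t ≤ 3065 gives t ∈ [1, 6], which is 6 values.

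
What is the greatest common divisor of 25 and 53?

gcd(53, 25):
  53 = 2·25 + 3
  25 = 8·3 + 1
  3 = 3·1
so gcd(53, 25) = 1.

1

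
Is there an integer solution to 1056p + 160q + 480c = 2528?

gcd(1056, 160):
  1056 = 6·160 + 96
  160 = 1·96 + 64
  96 = 1·64 + 32
  64 = 2·32
so gcd(1056, 160) = 32.
gcd(32, 480) = 32.
32 divides 2528, so integer solutions exist.

yes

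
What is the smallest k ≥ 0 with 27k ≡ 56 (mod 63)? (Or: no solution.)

gcd(63, 27) = 9  (63 = 2×27 + 9, 27 = 3×9).
9 does not divide 56, so the congruence has no solution.

no solution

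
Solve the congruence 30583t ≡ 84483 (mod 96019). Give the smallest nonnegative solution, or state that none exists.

188

gcd(96019, 30583) = 7.
7 divides 84483, so solutions exist.
By Bézout, 30583*(-4295) + 96019*(1368) = 7.
So 30583*(-4295) ≡ 7 (mod 96019); multiply by 12069: t ≡ -51836355 (mod 13717).
Smallest nonnegative: t = -51836355 mod 13717 = 188.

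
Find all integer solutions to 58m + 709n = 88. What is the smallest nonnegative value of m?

gcd(709, 58):
  709 = 12*58 + 13
  58 = 4*13 + 6
  13 = 2*6 + 1
  6 = 6*1
so gcd(709, 58) = 1.
1 divides 88, so solutions exist.
Back-substitute for Bézout coefficients:
  1 = 13 - 2*6
  ... = 58*(-110) + 709*(9)
Scale by 88/1 = 88: (m₀, n₀) = (-9680, 792).
General solution: m = -9680 + 709t, n = 792 - 58t for integer t.
m ≥ 0: smallest is -9680 mod 709 = 246 (at t = 14), with n = -20.

246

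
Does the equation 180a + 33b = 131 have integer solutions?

gcd(180, 33) = 3  (180 = 5*33 + 15, 33 = 2*15 + 3, 15 = 5*3).
3 does not divide 131 (remainder 2), so no integer solutions.

no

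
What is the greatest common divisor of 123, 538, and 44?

1

gcd(538, 123) = 1  (538 = 4*123 + 46, 123 = 2*46 + 31, 46 = 1*31 + 15, 31 = 2*15 + 1, 15 = 15*1).
gcd(1, 44) = 1.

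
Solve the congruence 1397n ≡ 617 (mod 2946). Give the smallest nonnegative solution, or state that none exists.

709

gcd(2946, 1397) = 1.
1 divides 617, so solutions exist.
By Bézout, 1397*(407) + 2946*(-193) = 1.
So 1397*(407) ≡ 1 (mod 2946); multiply by 617: n ≡ 251119 (mod 2946).
Smallest nonnegative: n = 251119 mod 2946 = 709.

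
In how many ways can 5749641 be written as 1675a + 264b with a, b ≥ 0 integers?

gcd(1675, 264):
  1675 = 6·264 + 91
  264 = 2·91 + 82
  91 = 1·82 + 9
  82 = 9·9 + 1
  9 = 9·1
so gcd(1675, 264) = 1.
Back-substitute for Bézout coefficients:
  1 = 82 - 9·9
  ... = 1675·(-29) + 264·(184)
Scale by 5749641: one solution is (-166739589, 1057933944). Reduce a mod 264: (171, 20694).
General: a = 171 + 264t, b = 20694 - 1675t.
a ≥ 0 ⇒ t ≥ 0; b ≥ 0 ⇒ t ≤ 12. So t ∈ [0, 12]: 13 solutions.

13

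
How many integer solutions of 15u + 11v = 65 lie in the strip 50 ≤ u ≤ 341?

gcd(15, 11):
  15 = 1×11 + 4
  11 = 2×4 + 3
  4 = 1×3 + 1
  3 = 3×1
so gcd(15, 11) = 1.
Back-substitute for Bézout coefficients:
  1 = 4 - 1×3
  ... = 15×(3) + 11×(-4)
Scale by 65: particular solution (195, -260); reduce u mod 11: (8, -5).
General solution: u = 8 + 11t, v = -5 - 15t for integer t.
50 ≤ 8 + 11t ≤ 341 gives t ∈ [4, 30], which is 27 values.

27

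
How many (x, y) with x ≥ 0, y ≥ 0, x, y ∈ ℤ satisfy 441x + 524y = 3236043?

14

gcd(524, 441) = 1  (524 = 1·441 + 83, 441 = 5·83 + 26, 83 = 3·26 + 5, 26 = 5·5 + 1, 5 = 5·1).
Back-substituting, 441·(101) + 524·(-85) = 1.
Scale by 3236043: one solution is (326840343, -275063655). Reduce x mod 524: (59, 6126).
General: x = 59 + 524t, y = 6126 - 441t.
x ≥ 0 ⇒ t ≥ 0; y ≥ 0 ⇒ t ≤ 13. So t ∈ [0, 13]: 14 solutions.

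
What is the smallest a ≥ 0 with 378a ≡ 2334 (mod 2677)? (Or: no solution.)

gcd(2677, 378) = 1.
1 divides 2334, so solutions exist.
By Bézout, 378*(-432) + 2677*(61) = 1.
So 378*(-432) ≡ 1 (mod 2677); multiply by 2334: a ≡ -1008288 (mod 2677).
Smallest nonnegative: a = -1008288 mod 2677 = 941.

941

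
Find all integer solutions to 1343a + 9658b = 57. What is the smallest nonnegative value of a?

gcd(9658, 1343):
  9658 = 7*1343 + 257
  1343 = 5*257 + 58
  257 = 4*58 + 25
  58 = 2*25 + 8
  25 = 3*8 + 1
  8 = 8*1
so gcd(9658, 1343) = 1.
1 divides 57, so solutions exist.
Back-substitute for Bézout coefficients:
  1 = 25 - 3*8
  ... = 1343*(-1165) + 9658*(162)
Scale by 57/1 = 57: (a₀, b₀) = (-66405, 9234).
General solution: a = -66405 + 9658t, b = 9234 - 1343t for integer t.
a ≥ 0: smallest is -66405 mod 9658 = 1201 (at t = 7), with b = -167.

1201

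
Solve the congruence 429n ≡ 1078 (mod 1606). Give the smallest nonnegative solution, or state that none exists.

10

gcd(1606, 429) = 11  (1606 = 3·429 + 319, 429 = 1·319 + 110, 319 = 2·110 + 99, 110 = 1·99 + 11, 99 = 9·11).
11 divides 1078, so solutions exist.
Back-substituting, 429·(15) + 1606·(-4) = 11.
So 429·(15) ≡ 11 (mod 1606); multiply by 98: n ≡ 1470 (mod 146).
Smallest nonnegative: n = 1470 mod 146 = 10.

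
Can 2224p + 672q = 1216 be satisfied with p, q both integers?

yes

gcd(2224, 672) = 16  (2224 = 3·672 + 208, 672 = 3·208 + 48, 208 = 4·48 + 16, 48 = 3·16).
16 divides 1216, so integer solutions exist.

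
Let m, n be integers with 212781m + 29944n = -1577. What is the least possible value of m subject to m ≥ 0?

gcd(212781, 29944):
  212781 = 7×29944 + 3173
  29944 = 9×3173 + 1387
  3173 = 2×1387 + 399
  1387 = 3×399 + 190
  399 = 2×190 + 19
  190 = 10×19
so gcd(212781, 29944) = 19.
19 divides -1577, so solutions exist.
Back-substitute for Bézout coefficients:
  19 = 399 - 2×190
  ... = 212781×(151) + 29944×(-1073)
Scale by -1577/19 = -83: (m₀, n₀) = (-12533, 89059).
General solution: m = -12533 + 1576t, n = 89059 - 11199t for integer t.
m ≥ 0: smallest is -12533 mod 1576 = 75 (at t = 8), with n = -533.

75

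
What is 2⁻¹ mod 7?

gcd(7, 2):
  7 = 3·2 + 1
  2 = 2·1
so gcd(7, 2) = 1.
Back-substitute for Bézout coefficients:
  1 = 7 - 3·2
  ... = 2·(-3) + 7·(1)
So 2·-3 ≡ 1 (mod 7), and -3 mod 7 = 4.

4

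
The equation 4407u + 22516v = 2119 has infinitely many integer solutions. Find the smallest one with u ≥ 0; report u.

gcd(22516, 4407):
  22516 = 5·4407 + 481
  4407 = 9·481 + 78
  481 = 6·78 + 13
  78 = 6·13
so gcd(22516, 4407) = 13.
13 divides 2119, so solutions exist.
Back-substitute for Bézout coefficients:
  13 = 481 - 6·78
  ... = 4407·(-281) + 22516·(55)
Scale by 2119/13 = 163: (u₀, v₀) = (-45803, 8965).
General solution: u = -45803 + 1732t, v = 8965 - 339t for integer t.
u ≥ 0: smallest is -45803 mod 1732 = 961 (at t = 27), with v = -188.

961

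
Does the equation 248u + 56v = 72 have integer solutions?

yes

gcd(248, 56) = 8.
8 divides 72, so integer solutions exist.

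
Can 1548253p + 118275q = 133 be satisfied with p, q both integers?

gcd(1548253, 118275) = 19  (1548253 = 13·118275 + 10678, 118275 = 11·10678 + 817, 10678 = 13·817 + 57, 817 = 14·57 + 19, 57 = 3·19).
19 divides 133, so integer solutions exist.

yes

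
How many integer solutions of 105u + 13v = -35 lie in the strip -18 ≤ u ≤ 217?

gcd(105, 13) = 1.
By Bézout, 105*(1) + 13*(-8) = 1.
Particular solution: (4, -35).
General solution: u = 4 + 13t, v = -35 - 105t for integer t.
-18 ≤ 4 + 13t ≤ 217 gives t ∈ [-1, 16], which is 18 values.

18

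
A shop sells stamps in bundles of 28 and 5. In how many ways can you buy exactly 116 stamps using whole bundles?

Need nonnegative integers with 28j + 5k = 116.
gcd(28, 5) = 1, and 28·(2) + 5·(-11) = 1.
So (j₀, k₀) = (232, -1276); general j = 232 + 5t, k = -1276 - 28t.
j ≥ 0 ⇒ t ≥ -46; k ≥ 0 ⇒ t ≤ -46. That's 1 value of t.

1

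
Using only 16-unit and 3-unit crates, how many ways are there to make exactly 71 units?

Need nonnegative integers with 16j + 3k = 71.
gcd(16, 3) = 1, and 16·(1) + 3·(-5) = 1.
So (j₀, k₀) = (71, -355); general j = 71 + 3t, k = -355 - 16t.
j ≥ 0 ⇒ t ≥ -23; k ≥ 0 ⇒ t ≤ -23. That's 1 value of t.

1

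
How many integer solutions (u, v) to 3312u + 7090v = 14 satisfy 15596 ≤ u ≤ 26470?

3

gcd(7090, 3312) = 2.
By Bézout, 3312×(426) + 7090×(-199) = 2.
Particular solution: (2982, -1393).
General solution: u = 2982 + 3545t, v = -1393 - 1656t for integer t.
15596 ≤ 2982 + 3545t ≤ 26470 gives t ∈ [4, 6], which is 3 values.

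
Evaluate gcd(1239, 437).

1

gcd(1239, 437):
  1239 = 2×437 + 365
  437 = 1×365 + 72
  365 = 5×72 + 5
  72 = 14×5 + 2
  5 = 2×2 + 1
  2 = 2×1
so gcd(1239, 437) = 1.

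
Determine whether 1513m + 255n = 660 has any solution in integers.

no

gcd(1513, 255):
  1513 = 5*255 + 238
  255 = 1*238 + 17
  238 = 14*17
so gcd(1513, 255) = 17.
17 does not divide 660 (remainder 14), so no integer solutions.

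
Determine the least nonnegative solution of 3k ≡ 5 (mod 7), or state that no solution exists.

gcd(7, 3) = 1  (7 = 2×3 + 1, 3 = 3×1).
1 divides 5, so solutions exist.
Back-substituting, 3×(-2) + 7×(1) = 1.
So 3×(-2) ≡ 1 (mod 7); multiply by 5: k ≡ -10 (mod 7).
Smallest nonnegative: k = -10 mod 7 = 4.

4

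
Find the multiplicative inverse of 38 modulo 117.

77

gcd(117, 38):
  117 = 3×38 + 3
  38 = 12×3 + 2
  3 = 1×2 + 1
  2 = 2×1
so gcd(117, 38) = 1.
Back-substitute for Bézout coefficients:
  1 = 3 - 1×2
  ... = 38×(-40) + 117×(13)
So 38×-40 ≡ 1 (mod 117), and -40 mod 117 = 77.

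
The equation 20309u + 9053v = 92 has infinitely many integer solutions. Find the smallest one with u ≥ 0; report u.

gcd(20309, 9053) = 1.
1 divides 92, so solutions exist.
By Bézout, 20309*(2930) + 9053*(-6573) = 1.
Scale by 92/1 = 92: (u₀, v₀) = (269560, -604716).
General solution: u = 269560 + 9053t, v = -604716 - 20309t for integer t.
u ≥ 0: smallest is 269560 mod 9053 = 7023 (at t = -29), with v = -15755.

7023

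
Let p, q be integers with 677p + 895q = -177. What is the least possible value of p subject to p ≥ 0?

514

gcd(895, 677):
  895 = 1·677 + 218
  677 = 3·218 + 23
  218 = 9·23 + 11
  23 = 2·11 + 1
  11 = 11·1
so gcd(895, 677) = 1.
1 divides -177, so solutions exist.
Back-substitute for Bézout coefficients:
  1 = 23 - 2·11
  ... = 677·(78) + 895·(-59)
Scale by -177/1 = -177: (p₀, q₀) = (-13806, 10443).
General solution: p = -13806 + 895t, q = 10443 - 677t for integer t.
p ≥ 0: smallest is -13806 mod 895 = 514 (at t = 16), with q = -389.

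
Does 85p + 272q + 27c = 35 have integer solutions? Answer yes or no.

gcd(272, 85) = 17  (272 = 3*85 + 17, 85 = 5*17).
gcd(17, 27) = 1.
1 divides 35, so integer solutions exist.

yes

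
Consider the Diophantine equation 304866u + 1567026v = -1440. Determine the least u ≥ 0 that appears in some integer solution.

gcd(1567026, 304866):
  1567026 = 5·304866 + 42696
  304866 = 7·42696 + 5994
  42696 = 7·5994 + 738
  5994 = 8·738 + 90
  738 = 8·90 + 18
  90 = 5·18
so gcd(1567026, 304866) = 18.
18 divides -1440, so solutions exist.
Back-substitute for Bézout coefficients:
  18 = 738 - 8·90
  ... = 304866·(-16993) + 1567026·(3306)
Scale by -1440/18 = -80: (u₀, v₀) = (1359440, -264480).
General solution: u = 1359440 + 87057t, v = -264480 - 16937t for integer t.
u ≥ 0: smallest is 1359440 mod 87057 = 53585 (at t = -15), with v = -10425.

53585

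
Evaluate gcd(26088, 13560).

24

gcd(26088, 13560) = 24  (26088 = 1·13560 + 12528, 13560 = 1·12528 + 1032, 12528 = 12·1032 + 144, 1032 = 7·144 + 24, 144 = 6·24).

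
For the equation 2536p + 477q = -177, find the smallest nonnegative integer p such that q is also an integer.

201

gcd(2536, 477):
  2536 = 5*477 + 151
  477 = 3*151 + 24
  151 = 6*24 + 7
  24 = 3*7 + 3
  7 = 2*3 + 1
  3 = 3*1
so gcd(2536, 477) = 1.
1 divides -177, so solutions exist.
Back-substitute for Bézout coefficients:
  1 = 7 - 2*3
  ... = 2536*(139) + 477*(-739)
Scale by -177/1 = -177: (p₀, q₀) = (-24603, 130803).
General solution: p = -24603 + 477t, q = 130803 - 2536t for integer t.
p ≥ 0: smallest is -24603 mod 477 = 201 (at t = 52), with q = -1069.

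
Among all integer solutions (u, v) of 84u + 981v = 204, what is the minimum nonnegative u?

gcd(981, 84):
  981 = 11×84 + 57
  84 = 1×57 + 27
  57 = 2×27 + 3
  27 = 9×3
so gcd(981, 84) = 3.
3 divides 204, so solutions exist.
Back-substitute for Bézout coefficients:
  3 = 57 - 2×27
  ... = 84×(-35) + 981×(3)
Scale by 204/3 = 68: (u₀, v₀) = (-2380, 204).
General solution: u = -2380 + 327t, v = 204 - 28t for integer t.
u ≥ 0: smallest is -2380 mod 327 = 236 (at t = 8), with v = -20.

236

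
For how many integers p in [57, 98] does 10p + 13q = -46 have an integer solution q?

gcd(13, 10):
  13 = 1×10 + 3
  10 = 3×3 + 1
  3 = 3×1
so gcd(13, 10) = 1.
Back-substitute for Bézout coefficients:
  1 = 10 - 3×3
  ... = 10×(4) + 13×(-3)
Scale by -46: particular solution (-184, 138); reduce p mod 13: (11, -12).
General solution: p = 11 + 13t, q = -12 - 10t for integer t.
57 ≤ 11 + 13t ≤ 98 gives t ∈ [4, 6], which is 3 values.

3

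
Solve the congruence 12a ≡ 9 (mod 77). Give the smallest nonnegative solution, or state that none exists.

gcd(77, 12):
  77 = 6×12 + 5
  12 = 2×5 + 2
  5 = 2×2 + 1
  2 = 2×1
so gcd(77, 12) = 1.
1 divides 9, so solutions exist.
Back-substitute for Bézout coefficients:
  1 = 5 - 2×2
  ... = 12×(-32) + 77×(5)
So 12×(-32) ≡ 1 (mod 77); multiply by 9: a ≡ -288 (mod 77).
Smallest nonnegative: a = -288 mod 77 = 20.

20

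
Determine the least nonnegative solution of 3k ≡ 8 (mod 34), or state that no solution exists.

14

gcd(34, 3):
  34 = 11·3 + 1
  3 = 3·1
so gcd(34, 3) = 1.
1 divides 8, so solutions exist.
Back-substitute for Bézout coefficients:
  1 = 34 - 11·3
  ... = 3·(-11) + 34·(1)
So 3·(-11) ≡ 1 (mod 34); multiply by 8: k ≡ -88 (mod 34).
Smallest nonnegative: k = -88 mod 34 = 14.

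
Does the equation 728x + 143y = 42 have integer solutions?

no

gcd(728, 143) = 13.
13 does not divide 42 (remainder 3), so no integer solutions.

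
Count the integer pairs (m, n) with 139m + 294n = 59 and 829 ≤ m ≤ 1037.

1

gcd(294, 139) = 1  (294 = 2×139 + 16, 139 = 8×16 + 11, 16 = 1×11 + 5, 11 = 2×5 + 1, 5 = 5×1).
Back-substituting, 139×(55) + 294×(-26) = 1.
Scale by 59: particular solution (3245, -1534); reduce m mod 294: (11, -5).
General solution: m = 11 + 294t, n = -5 - 139t for integer t.
829 ≤ 11 + 294t ≤ 1037 gives t ∈ [3, 3], which is 1 value.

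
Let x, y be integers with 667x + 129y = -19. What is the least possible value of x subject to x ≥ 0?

gcd(667, 129):
  667 = 5·129 + 22
  129 = 5·22 + 19
  22 = 1·19 + 3
  19 = 6·3 + 1
  3 = 3·1
so gcd(667, 129) = 1.
1 divides -19, so solutions exist.
Back-substitute for Bézout coefficients:
  1 = 19 - 6·3
  ... = 667·(-41) + 129·(212)
Scale by -19/1 = -19: (x₀, y₀) = (779, -4028).
General solution: x = 779 + 129t, y = -4028 - 667t for integer t.
x ≥ 0: smallest is 779 mod 129 = 5 (at t = -6), with y = -26.

5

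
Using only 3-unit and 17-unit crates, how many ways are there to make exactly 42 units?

Need nonnegative integers with 3j + 17k = 42.
gcd(3, 17) = 1, and 3·(6) + 17·(-1) = 1.
So (j₀, k₀) = (252, -42); general j = 252 + 17t, k = -42 - 3t.
j ≥ 0 ⇒ t ≥ -14; k ≥ 0 ⇒ t ≤ -14. That's 1 value of t.

1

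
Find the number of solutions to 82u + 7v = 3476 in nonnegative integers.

gcd(82, 7) = 1.
By Bézout, 82*(3) + 7*(-35) = 1.
One solution: (5, 438).
General: u = 5 + 7t, v = 438 - 82t.
u ≥ 0 ⇒ t ≥ 0; v ≥ 0 ⇒ t ≤ 5. So t ∈ [0, 5]: 6 solutions.

6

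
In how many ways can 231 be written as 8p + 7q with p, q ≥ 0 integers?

5

gcd(8, 7) = 1.
By Bézout, 8×(1) + 7×(-1) = 1.
One solution: (0, 33).
General: p = 0 + 7t, q = 33 - 8t.
p ≥ 0 ⇒ t ≥ 0; q ≥ 0 ⇒ t ≤ 4. So t ∈ [0, 4]: 5 solutions.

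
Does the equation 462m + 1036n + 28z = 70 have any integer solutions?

yes

gcd(1036, 462) = 14  (1036 = 2×462 + 112, 462 = 4×112 + 14, 112 = 8×14).
gcd(14, 28) = 14.
14 divides 70, so integer solutions exist.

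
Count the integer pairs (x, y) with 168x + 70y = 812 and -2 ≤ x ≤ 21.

5

gcd(168, 70):
  168 = 2×70 + 28
  70 = 2×28 + 14
  28 = 2×14
so gcd(168, 70) = 14.
Back-substitute for Bézout coefficients:
  14 = 70 - 2×28
  ... = 168×(-2) + 70×(5)
Scale by 58: particular solution (-116, 290); reduce x mod 5: (4, 2).
General solution: x = 4 + 5t, y = 2 - 12t for integer t.
-2 ≤ 4 + 5t ≤ 21 gives t ∈ [-1, 3], which is 5 values.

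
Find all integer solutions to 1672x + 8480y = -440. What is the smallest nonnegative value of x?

gcd(8480, 1672) = 8.
8 divides -440, so solutions exist.
By Bézout, 1672·(-71) + 8480·(14) = 8.
Scale by -440/8 = -55: (x₀, y₀) = (3905, -770).
General solution: x = 3905 + 1060t, y = -770 - 209t for integer t.
x ≥ 0: smallest is 3905 mod 1060 = 725 (at t = -3), with y = -143.

725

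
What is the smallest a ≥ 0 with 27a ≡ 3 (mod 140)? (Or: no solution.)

109

gcd(140, 27) = 1.
1 divides 3, so solutions exist.
By Bézout, 27×(-57) + 140×(11) = 1.
So 27×(-57) ≡ 1 (mod 140); multiply by 3: a ≡ -171 (mod 140).
Smallest nonnegative: a = -171 mod 140 = 109.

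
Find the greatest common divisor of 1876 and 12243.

7

gcd(12243, 1876):
  12243 = 6×1876 + 987
  1876 = 1×987 + 889
  987 = 1×889 + 98
  889 = 9×98 + 7
  98 = 14×7
so gcd(12243, 1876) = 7.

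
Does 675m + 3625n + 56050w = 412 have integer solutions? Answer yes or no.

no

gcd(3625, 675) = 25  (3625 = 5*675 + 250, 675 = 2*250 + 175, 250 = 1*175 + 75, 175 = 2*75 + 25, 75 = 3*25).
gcd(25, 56050) = 25.
25 does not divide 412 (remainder 12), so no integer solutions.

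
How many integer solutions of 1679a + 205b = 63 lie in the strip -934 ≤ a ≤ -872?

1

gcd(1679, 205):
  1679 = 8·205 + 39
  205 = 5·39 + 10
  39 = 3·10 + 9
  10 = 1·9 + 1
  9 = 9·1
so gcd(1679, 205) = 1.
Back-substitute for Bézout coefficients:
  1 = 10 - 1·9
  ... = 1679·(-21) + 205·(172)
Scale by 63: particular solution (-1323, 10836); reduce a mod 205: (112, -917).
General solution: a = 112 + 205t, b = -917 - 1679t for integer t.
-934 ≤ 112 + 205t ≤ -872 gives t ∈ [-5, -5], which is 1 value.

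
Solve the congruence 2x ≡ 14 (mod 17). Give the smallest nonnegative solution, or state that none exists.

gcd(17, 2):
  17 = 8×2 + 1
  2 = 2×1
so gcd(17, 2) = 1.
1 divides 14, so solutions exist.
Back-substitute for Bézout coefficients:
  1 = 17 - 8×2
  ... = 2×(-8) + 17×(1)
So 2×(-8) ≡ 1 (mod 17); multiply by 14: x ≡ -112 (mod 17).
Smallest nonnegative: x = -112 mod 17 = 7.

7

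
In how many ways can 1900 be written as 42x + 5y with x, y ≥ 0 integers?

gcd(42, 5) = 1  (42 = 8*5 + 2, 5 = 2*2 + 1, 2 = 2*1).
Back-substituting, 42*(-2) + 5*(17) = 1.
Scale by 1900: one solution is (-3800, 32300). Reduce x mod 5: (0, 380).
General: x = 0 + 5t, y = 380 - 42t.
x ≥ 0 ⇒ t ≥ 0; y ≥ 0 ⇒ t ≤ 9. So t ∈ [0, 9]: 10 solutions.

10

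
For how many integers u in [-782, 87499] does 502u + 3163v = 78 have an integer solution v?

gcd(3163, 502):
  3163 = 6·502 + 151
  502 = 3·151 + 49
  151 = 3·49 + 4
  49 = 12·4 + 1
  4 = 4·1
so gcd(3163, 502) = 1.
Back-substitute for Bézout coefficients:
  1 = 49 - 12·4
  ... = 502·(775) + 3163·(-123)
Scale by 78: particular solution (60450, -9594); reduce u mod 3163: (353, -56).
General solution: u = 353 + 3163t, v = -56 - 502t for integer t.
-782 ≤ 353 + 3163t ≤ 87499 gives t ∈ [0, 27], which is 28 values.

28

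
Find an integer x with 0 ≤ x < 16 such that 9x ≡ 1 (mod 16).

gcd(16, 9) = 1  (16 = 1·9 + 7, 9 = 1·7 + 2, 7 = 3·2 + 1, 2 = 2·1).
Back-substituting, 9·(-7) + 16·(4) = 1.
So 9·-7 ≡ 1 (mod 16), and -7 mod 16 = 9.

9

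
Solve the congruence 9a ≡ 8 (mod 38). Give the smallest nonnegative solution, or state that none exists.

22

gcd(38, 9) = 1.
1 divides 8, so solutions exist.
By Bézout, 9·(17) + 38·(-4) = 1.
So 9·(17) ≡ 1 (mod 38); multiply by 8: a ≡ 136 (mod 38).
Smallest nonnegative: a = 136 mod 38 = 22.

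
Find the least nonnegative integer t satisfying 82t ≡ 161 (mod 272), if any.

no solution

gcd(272, 82):
  272 = 3*82 + 26
  82 = 3*26 + 4
  26 = 6*4 + 2
  4 = 2*2
so gcd(272, 82) = 2.
2 does not divide 161, so the congruence has no solution.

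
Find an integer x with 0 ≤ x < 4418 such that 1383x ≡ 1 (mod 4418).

2907

gcd(4418, 1383):
  4418 = 3×1383 + 269
  1383 = 5×269 + 38
  269 = 7×38 + 3
  38 = 12×3 + 2
  3 = 1×2 + 1
  2 = 2×1
so gcd(4418, 1383) = 1.
Back-substitute for Bézout coefficients:
  1 = 3 - 1×2
  ... = 1383×(-1511) + 4418×(473)
So 1383×-1511 ≡ 1 (mod 4418), and -1511 mod 4418 = 2907.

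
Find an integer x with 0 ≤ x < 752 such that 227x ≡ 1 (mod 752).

699

gcd(752, 227):
  752 = 3*227 + 71
  227 = 3*71 + 14
  71 = 5*14 + 1
  14 = 14*1
so gcd(752, 227) = 1.
Back-substitute for Bézout coefficients:
  1 = 71 - 5*14
  ... = 227*(-53) + 752*(16)
So 227*-53 ≡ 1 (mod 752), and -53 mod 752 = 699.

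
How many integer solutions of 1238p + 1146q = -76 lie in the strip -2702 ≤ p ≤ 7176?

gcd(1238, 1146) = 2  (1238 = 1*1146 + 92, 1146 = 12*92 + 42, 92 = 2*42 + 8, 42 = 5*8 + 2, 8 = 4*2).
Back-substituting, 1238*(-137) + 1146*(148) = 2.
Scale by -38: particular solution (5206, -5624); reduce p mod 573: (49, -53).
General solution: p = 49 + 573t, q = -53 - 619t for integer t.
-2702 ≤ 49 + 573t ≤ 7176 gives t ∈ [-4, 12], which is 17 values.

17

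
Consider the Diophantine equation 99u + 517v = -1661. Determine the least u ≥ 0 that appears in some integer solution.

25

gcd(517, 99) = 11.
11 divides -1661, so solutions exist.
By Bézout, 99*(21) + 517*(-4) = 11.
Scale by -1661/11 = -151: (u₀, v₀) = (-3171, 604).
General solution: u = -3171 + 47t, v = 604 - 9t for integer t.
u ≥ 0: smallest is -3171 mod 47 = 25 (at t = 68), with v = -8.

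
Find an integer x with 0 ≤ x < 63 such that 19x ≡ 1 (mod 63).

10

gcd(63, 19) = 1.
By Bézout, 19·(10) + 63·(-3) = 1.
So 19·10 ≡ 1 (mod 63), and 10 mod 63 = 10.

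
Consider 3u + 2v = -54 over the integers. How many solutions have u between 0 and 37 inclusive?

gcd(3, 2) = 1.
By Bézout, 3·(1) + 2·(-1) = 1.
Particular solution: (0, -27).
General solution: u = 0 + 2t, v = -27 - 3t for integer t.
0 ≤ 0 + 2t ≤ 37 gives t ∈ [0, 18], which is 19 values.

19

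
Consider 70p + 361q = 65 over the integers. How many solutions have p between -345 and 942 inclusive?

3

gcd(361, 70):
  361 = 5×70 + 11
  70 = 6×11 + 4
  11 = 2×4 + 3
  4 = 1×3 + 1
  3 = 3×1
so gcd(361, 70) = 1.
Back-substitute for Bézout coefficients:
  1 = 4 - 1×3
  ... = 70×(98) + 361×(-19)
Scale by 65: particular solution (6370, -1235); reduce p mod 361: (233, -45).
General solution: p = 233 + 361t, q = -45 - 70t for integer t.
-345 ≤ 233 + 361t ≤ 942 gives t ∈ [-1, 1], which is 3 values.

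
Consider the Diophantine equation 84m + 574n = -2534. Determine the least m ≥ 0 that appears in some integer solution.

4

gcd(574, 84):
  574 = 6·84 + 70
  84 = 1·70 + 14
  70 = 5·14
so gcd(574, 84) = 14.
14 divides -2534, so solutions exist.
Back-substitute for Bézout coefficients:
  14 = 84 - 1·70
  ... = 84·(7) + 574·(-1)
Scale by -2534/14 = -181: (m₀, n₀) = (-1267, 181).
General solution: m = -1267 + 41t, n = 181 - 6t for integer t.
m ≥ 0: smallest is -1267 mod 41 = 4 (at t = 31), with n = -5.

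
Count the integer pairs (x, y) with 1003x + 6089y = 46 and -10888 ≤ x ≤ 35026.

gcd(6089, 1003):
  6089 = 6*1003 + 71
  1003 = 14*71 + 9
  71 = 7*9 + 8
  9 = 1*8 + 1
  8 = 8*1
so gcd(6089, 1003) = 1.
Back-substitute for Bézout coefficients:
  1 = 9 - 1*8
  ... = 1003*(686) + 6089*(-113)
Scale by 46: particular solution (31556, -5198); reduce x mod 6089: (1111, -183).
General solution: x = 1111 + 6089t, y = -183 - 1003t for integer t.
-10888 ≤ 1111 + 6089t ≤ 35026 gives t ∈ [-1, 5], which is 7 values.

7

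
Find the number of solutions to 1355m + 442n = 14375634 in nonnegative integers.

24

gcd(1355, 442):
  1355 = 3·442 + 29
  442 = 15·29 + 7
  29 = 4·7 + 1
  7 = 7·1
so gcd(1355, 442) = 1.
Back-substitute for Bézout coefficients:
  1 = 29 - 4·7
  ... = 1355·(61) + 442·(-187)
Scale by 14375634: one solution is (876913674, -2688243558). Reduce m mod 442: (260, 31727).
General: m = 260 + 442t, n = 31727 - 1355t.
m ≥ 0 ⇒ t ≥ 0; n ≥ 0 ⇒ t ≤ 23. So t ∈ [0, 23]: 24 solutions.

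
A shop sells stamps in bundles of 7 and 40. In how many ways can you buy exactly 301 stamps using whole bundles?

2

Need nonnegative integers with 7j + 40k = 301.
gcd(7, 40) = 1, and 7·(-17) + 40·(3) = 1.
So (j₀, k₀) = (-5117, 903); general j = -5117 + 40t, k = 903 - 7t.
j ≥ 0 ⇒ t ≥ 128; k ≥ 0 ⇒ t ≤ 129. That's 2 values of t.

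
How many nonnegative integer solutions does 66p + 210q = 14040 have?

gcd(210, 66) = 6.
By Bézout, 66×(16) + 210×(-5) = 6.
One solution: (25, 59).
General: p = 25 + 35t, q = 59 - 11t.
p ≥ 0 ⇒ t ≥ 0; q ≥ 0 ⇒ t ≤ 5. So t ∈ [0, 5]: 6 solutions.

6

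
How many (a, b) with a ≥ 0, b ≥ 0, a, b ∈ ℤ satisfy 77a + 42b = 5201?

12

gcd(77, 42) = 7  (77 = 1×42 + 35, 42 = 1×35 + 7, 35 = 5×7).
Back-substituting, 77×(-1) + 42×(2) = 7.
Scale by 743: one solution is (-743, 1486). Reduce a mod 6: (1, 122).
General: a = 1 + 6t, b = 122 - 11t.
a ≥ 0 ⇒ t ≥ 0; b ≥ 0 ⇒ t ≤ 11. So t ∈ [0, 11]: 12 solutions.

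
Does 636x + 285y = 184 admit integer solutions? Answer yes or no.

gcd(636, 285):
  636 = 2*285 + 66
  285 = 4*66 + 21
  66 = 3*21 + 3
  21 = 7*3
so gcd(636, 285) = 3.
3 does not divide 184 (remainder 1), so no integer solutions.

no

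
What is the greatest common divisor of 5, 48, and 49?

gcd(48, 5) = 1.
gcd(1, 49) = 1.

1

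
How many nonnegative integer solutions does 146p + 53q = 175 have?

gcd(146, 53) = 1  (146 = 2×53 + 40, 53 = 1×40 + 13, 40 = 3×13 + 1, 13 = 13×1).
Back-substituting, 146×(4) + 53×(-11) = 1.
Scale by 175: one solution is (700, -1925). Reduce p mod 53: (11, -27).
General: p = 11 + 53t, q = -27 - 146t.
p ≥ 0 ⇒ t ≥ 0; q ≥ 0 ⇒ t ≤ -1. So t ∈ [0, -1]: 0 solutions.

0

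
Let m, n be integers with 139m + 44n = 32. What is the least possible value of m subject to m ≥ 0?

gcd(139, 44) = 1.
1 divides 32, so solutions exist.
By Bézout, 139*(19) + 44*(-60) = 1.
Scale by 32/1 = 32: (m₀, n₀) = (608, -1920).
General solution: m = 608 + 44t, n = -1920 - 139t for integer t.
m ≥ 0: smallest is 608 mod 44 = 36 (at t = -13), with n = -113.

36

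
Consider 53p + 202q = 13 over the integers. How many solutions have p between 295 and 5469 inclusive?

gcd(202, 53) = 1  (202 = 3·53 + 43, 53 = 1·43 + 10, 43 = 4·10 + 3, 10 = 3·3 + 1, 3 = 3·1).
Back-substituting, 53·(61) + 202·(-16) = 1.
Scale by 13: particular solution (793, -208); reduce p mod 202: (187, -49).
General solution: p = 187 + 202t, q = -49 - 53t for integer t.
295 ≤ 187 + 202t ≤ 5469 gives t ∈ [1, 26], which is 26 values.

26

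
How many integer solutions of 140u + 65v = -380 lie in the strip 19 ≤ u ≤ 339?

25

gcd(140, 65):
  140 = 2*65 + 10
  65 = 6*10 + 5
  10 = 2*5
so gcd(140, 65) = 5.
Back-substitute for Bézout coefficients:
  5 = 65 - 6*10
  ... = 140*(-6) + 65*(13)
Scale by -76: particular solution (456, -988); reduce u mod 13: (1, -8).
General solution: u = 1 + 13t, v = -8 - 28t for integer t.
19 ≤ 1 + 13t ≤ 339 gives t ∈ [2, 26], which is 25 values.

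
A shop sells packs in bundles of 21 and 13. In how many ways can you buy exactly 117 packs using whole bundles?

Need nonnegative integers with 21j + 13k = 117.
gcd(21, 13) = 1, and 21·(5) + 13·(-8) = 1.
So (j₀, k₀) = (585, -936); general j = 585 + 13t, k = -936 - 21t.
j ≥ 0 ⇒ t ≥ -45; k ≥ 0 ⇒ t ≤ -45. That's 1 value of t.

1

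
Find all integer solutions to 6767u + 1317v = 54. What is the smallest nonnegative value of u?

420

gcd(6767, 1317) = 1  (6767 = 5*1317 + 182, 1317 = 7*182 + 43, 182 = 4*43 + 10, 43 = 4*10 + 3, 10 = 3*3 + 1, 3 = 3*1).
1 divides 54, so solutions exist.
Back-substituting, 6767*(398) + 1317*(-2045) = 1.
Scale by 54/1 = 54: (u₀, v₀) = (21492, -110430).
General solution: u = 21492 + 1317t, v = -110430 - 6767t for integer t.
u ≥ 0: smallest is 21492 mod 1317 = 420 (at t = -16), with v = -2158.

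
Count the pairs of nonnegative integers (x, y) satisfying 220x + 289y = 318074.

5

gcd(289, 220) = 1  (289 = 1×220 + 69, 220 = 3×69 + 13, 69 = 5×13 + 4, 13 = 3×4 + 1, 4 = 4×1).
Back-substituting, 220×(67) + 289×(-51) = 1.
Scale by 318074: one solution is (21310958, -16221774). Reduce x mod 289: (98, 1026).
General: x = 98 + 289t, y = 1026 - 220t.
x ≥ 0 ⇒ t ≥ 0; y ≥ 0 ⇒ t ≤ 4. So t ∈ [0, 4]: 5 solutions.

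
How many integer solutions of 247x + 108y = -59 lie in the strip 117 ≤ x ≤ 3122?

28

gcd(247, 108) = 1  (247 = 2·108 + 31, 108 = 3·31 + 15, 31 = 2·15 + 1, 15 = 15·1).
Back-substituting, 247·(7) + 108·(-16) = 1.
Scale by -59: particular solution (-413, 944); reduce x mod 108: (19, -44).
General solution: x = 19 + 108t, y = -44 - 247t for integer t.
117 ≤ 19 + 108t ≤ 3122 gives t ∈ [1, 28], which is 28 values.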